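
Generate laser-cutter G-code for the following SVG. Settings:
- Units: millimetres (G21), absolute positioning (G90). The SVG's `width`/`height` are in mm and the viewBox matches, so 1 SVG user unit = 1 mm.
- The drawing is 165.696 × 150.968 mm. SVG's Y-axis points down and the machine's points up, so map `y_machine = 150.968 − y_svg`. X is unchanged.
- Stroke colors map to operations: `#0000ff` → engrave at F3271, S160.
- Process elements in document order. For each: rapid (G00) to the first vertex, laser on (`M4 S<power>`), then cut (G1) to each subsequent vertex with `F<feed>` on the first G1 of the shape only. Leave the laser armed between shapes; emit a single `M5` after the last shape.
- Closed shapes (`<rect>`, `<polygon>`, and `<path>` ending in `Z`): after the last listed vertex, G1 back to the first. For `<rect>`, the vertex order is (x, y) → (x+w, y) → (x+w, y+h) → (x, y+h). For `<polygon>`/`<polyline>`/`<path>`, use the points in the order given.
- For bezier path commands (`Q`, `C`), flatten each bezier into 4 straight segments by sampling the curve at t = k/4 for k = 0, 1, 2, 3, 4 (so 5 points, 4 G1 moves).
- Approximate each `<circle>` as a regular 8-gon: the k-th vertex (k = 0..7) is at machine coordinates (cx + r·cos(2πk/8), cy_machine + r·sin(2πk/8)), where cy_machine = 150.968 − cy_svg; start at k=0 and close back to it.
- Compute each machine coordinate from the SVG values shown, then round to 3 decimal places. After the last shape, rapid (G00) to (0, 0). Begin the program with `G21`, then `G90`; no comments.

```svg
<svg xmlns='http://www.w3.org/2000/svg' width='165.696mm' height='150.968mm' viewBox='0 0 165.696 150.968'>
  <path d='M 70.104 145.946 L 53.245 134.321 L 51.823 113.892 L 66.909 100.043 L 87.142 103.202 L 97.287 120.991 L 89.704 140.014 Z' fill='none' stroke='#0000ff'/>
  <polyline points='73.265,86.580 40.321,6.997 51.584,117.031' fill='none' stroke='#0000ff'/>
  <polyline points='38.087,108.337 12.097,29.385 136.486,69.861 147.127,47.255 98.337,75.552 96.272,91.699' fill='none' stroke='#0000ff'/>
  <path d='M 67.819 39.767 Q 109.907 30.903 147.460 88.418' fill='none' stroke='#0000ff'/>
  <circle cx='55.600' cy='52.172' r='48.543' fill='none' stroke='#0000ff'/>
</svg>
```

G21
G90
G00 X70.104 Y5.022
M4 S160
G1 X53.245 Y16.647 F3271
G1 X51.823 Y37.076
G1 X66.909 Y50.925
G1 X87.142 Y47.766
G1 X97.287 Y29.977
G1 X89.704 Y10.954
G1 X70.104 Y5.022
G00 X73.265 Y64.388
M4 S160
G1 X40.321 Y143.971 F3271
G1 X51.584 Y33.937
G00 X38.087 Y42.631
M4 S160
G1 X12.097 Y121.583 F3271
G1 X136.486 Y81.107
G1 X147.127 Y103.713
G1 X98.337 Y75.416
G1 X96.272 Y59.269
G00 X67.819 Y111.201
M4 S160
G1 X88.580 Y111.484 F3271
G1 X108.773 Y103.470
G1 X128.400 Y87.159
G1 X147.460 Y62.550
G00 X104.143 Y98.796
M4 S160
G1 X89.925 Y133.121 F3271
G1 X55.600 Y147.339
G1 X21.275 Y133.121
G1 X7.057 Y98.796
G1 X21.275 Y64.471
G1 X55.600 Y50.253
G1 X89.925 Y64.471
G1 X104.143 Y98.796
M5
G00 X0.000 Y0.000

Since the viewBox matches the mm dimensions, user units are millimetres directly. The only transform is the Y-flip y_m = 150.968 − y_svg.

Shape 1 is a regular polygon drawn with `<path>`. Its stroke #0000ff means engrave at S160, F3271. After flipping Y the toolpath is (70.104,5.022) → (53.245,16.647) → (51.823,37.076) → (66.909,50.925) → (87.142,47.766) → (97.287,29.977) → (89.704,10.954) → (70.104,5.022), returning to the start.

Shape 2 is a open polyline drawn with `<polyline>`. Its stroke #0000ff means engrave at S160, F3271. After flipping Y the toolpath is (73.265,64.388) → (40.321,143.971) → (51.584,33.937).

Shape 3 is a open polyline drawn with `<polyline>`. Its stroke #0000ff means engrave at S160, F3271. After flipping Y the toolpath is (38.087,42.631) → (12.097,121.583) → (136.486,81.107) → (147.127,103.713) → (98.337,75.416) → (96.272,59.269).

Shape 4 is a quadratic bezier drawn with `<path>`. Its stroke #0000ff means engrave at S160, F3271. After flipping Y the toolpath is (67.819,111.201) → (88.580,111.484) → (108.773,103.470) → (128.400,87.159) → (147.460,62.550).

Shape 5 is a circle drawn with `<circle>`. Its stroke #0000ff means engrave at S160, F3271. After flipping Y the toolpath is (104.143,98.796) → (89.925,133.121) → (55.600,147.339) → (21.275,133.121) → (7.057,98.796) → (21.275,64.471) → (55.600,50.253) → (89.925,64.471) → (104.143,98.796), returning to the start.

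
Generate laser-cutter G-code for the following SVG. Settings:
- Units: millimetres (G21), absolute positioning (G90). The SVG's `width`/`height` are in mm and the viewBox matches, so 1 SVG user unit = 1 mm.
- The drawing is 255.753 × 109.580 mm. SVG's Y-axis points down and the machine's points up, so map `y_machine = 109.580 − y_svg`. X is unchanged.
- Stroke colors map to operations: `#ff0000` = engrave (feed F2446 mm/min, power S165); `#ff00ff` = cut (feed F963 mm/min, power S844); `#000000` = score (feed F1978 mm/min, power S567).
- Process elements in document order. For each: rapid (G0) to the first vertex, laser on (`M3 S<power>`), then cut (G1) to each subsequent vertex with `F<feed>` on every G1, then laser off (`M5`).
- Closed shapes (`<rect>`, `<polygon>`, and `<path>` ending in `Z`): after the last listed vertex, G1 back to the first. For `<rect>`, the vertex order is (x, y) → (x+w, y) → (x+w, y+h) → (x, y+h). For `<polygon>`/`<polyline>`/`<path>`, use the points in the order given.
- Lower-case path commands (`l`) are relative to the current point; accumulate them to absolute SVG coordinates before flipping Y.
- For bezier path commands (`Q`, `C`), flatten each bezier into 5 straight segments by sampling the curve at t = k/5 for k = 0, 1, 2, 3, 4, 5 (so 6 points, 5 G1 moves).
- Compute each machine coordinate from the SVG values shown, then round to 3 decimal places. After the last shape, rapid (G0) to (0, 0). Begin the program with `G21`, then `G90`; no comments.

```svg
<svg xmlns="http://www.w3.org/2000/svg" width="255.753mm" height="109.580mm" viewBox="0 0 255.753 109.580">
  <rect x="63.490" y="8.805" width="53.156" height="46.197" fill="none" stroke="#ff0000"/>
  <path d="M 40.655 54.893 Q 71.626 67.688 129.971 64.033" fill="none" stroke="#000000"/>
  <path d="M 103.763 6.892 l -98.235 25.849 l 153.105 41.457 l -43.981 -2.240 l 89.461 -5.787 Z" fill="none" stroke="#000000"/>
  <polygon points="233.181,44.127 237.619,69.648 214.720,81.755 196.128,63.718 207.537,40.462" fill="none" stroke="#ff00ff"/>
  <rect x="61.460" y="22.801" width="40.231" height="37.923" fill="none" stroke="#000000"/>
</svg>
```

G21
G90
G0 X63.490 Y100.775
M3 S165
G1 X116.646 Y100.775 F2446
G1 X116.646 Y54.578 F2446
G1 X63.490 Y54.578 F2446
G1 X63.490 Y100.775 F2446
M5
G0 X40.655 Y54.687
M3 S567
G1 X54.138 Y50.227 F1978
G1 X69.812 Y47.083 F1978
G1 X87.675 Y45.255 F1978
G1 X107.728 Y44.743 F1978
G1 X129.971 Y45.547 F1978
M5
G0 X103.763 Y102.688
M3 S567
G1 X5.528 Y76.839 F1978
G1 X158.633 Y35.382 F1978
G1 X114.652 Y37.622 F1978
G1 X204.113 Y43.409 F1978
G1 X103.763 Y102.688 F1978
M5
G0 X233.181 Y65.453
M3 S844
G1 X237.619 Y39.932 F963
G1 X214.720 Y27.825 F963
G1 X196.128 Y45.862 F963
G1 X207.537 Y69.118 F963
G1 X233.181 Y65.453 F963
M5
G0 X61.460 Y86.779
M3 S567
G1 X101.691 Y86.779 F1978
G1 X101.691 Y48.856 F1978
G1 X61.460 Y48.856 F1978
G1 X61.460 Y86.779 F1978
M5
G0 X0.000 Y0.000

viewBox `0 0 255.753 109.580` with mm width/height → 1 unit = 1 mm. Flip: y_m = 109.580 − y_svg.

**Shape 1** — `<rect>` rectangle, stroke `#ff0000` → engrave (S165, F2446). Machine vertices: (63.490,100.775) → (116.646,100.775) → (116.646,54.578) → (63.490,54.578) → (63.490,100.775). Closed: final G1 returns to the first vertex.

**Shape 2** — `<path>` quadratic bezier, stroke `#000000` → score (S567, F1978). Control points (SVG): P0=(40.655,54.893), P1=(71.626,67.688), P2=(129.971,64.033); sampled at t=k/5. Machine vertices: (40.655,54.687) → (54.138,50.227) → (69.812,47.083) → (87.675,45.255) → (107.728,44.743) → (129.971,45.547). Open path.

**Shape 3** — `<path>` closed polygon, stroke `#000000` → score (S567, F1978). Machine vertices: (103.763,102.688) → (5.528,76.839) → (158.633,35.382) → (114.652,37.622) → (204.113,43.409) → (103.763,102.688). Closed: final G1 returns to the first vertex.

**Shape 4** — `<polygon>` regular polygon, stroke `#ff00ff` → cut (S844, F963). Machine vertices: (233.181,65.453) → (237.619,39.932) → (214.720,27.825) → (196.128,45.862) → (207.537,69.118) → (233.181,65.453). Closed: final G1 returns to the first vertex.

**Shape 5** — `<rect>` rectangle, stroke `#000000` → score (S567, F1978). Machine vertices: (61.460,86.779) → (101.691,86.779) → (101.691,48.856) → (61.460,48.856) → (61.460,86.779). Closed: final G1 returns to the first vertex.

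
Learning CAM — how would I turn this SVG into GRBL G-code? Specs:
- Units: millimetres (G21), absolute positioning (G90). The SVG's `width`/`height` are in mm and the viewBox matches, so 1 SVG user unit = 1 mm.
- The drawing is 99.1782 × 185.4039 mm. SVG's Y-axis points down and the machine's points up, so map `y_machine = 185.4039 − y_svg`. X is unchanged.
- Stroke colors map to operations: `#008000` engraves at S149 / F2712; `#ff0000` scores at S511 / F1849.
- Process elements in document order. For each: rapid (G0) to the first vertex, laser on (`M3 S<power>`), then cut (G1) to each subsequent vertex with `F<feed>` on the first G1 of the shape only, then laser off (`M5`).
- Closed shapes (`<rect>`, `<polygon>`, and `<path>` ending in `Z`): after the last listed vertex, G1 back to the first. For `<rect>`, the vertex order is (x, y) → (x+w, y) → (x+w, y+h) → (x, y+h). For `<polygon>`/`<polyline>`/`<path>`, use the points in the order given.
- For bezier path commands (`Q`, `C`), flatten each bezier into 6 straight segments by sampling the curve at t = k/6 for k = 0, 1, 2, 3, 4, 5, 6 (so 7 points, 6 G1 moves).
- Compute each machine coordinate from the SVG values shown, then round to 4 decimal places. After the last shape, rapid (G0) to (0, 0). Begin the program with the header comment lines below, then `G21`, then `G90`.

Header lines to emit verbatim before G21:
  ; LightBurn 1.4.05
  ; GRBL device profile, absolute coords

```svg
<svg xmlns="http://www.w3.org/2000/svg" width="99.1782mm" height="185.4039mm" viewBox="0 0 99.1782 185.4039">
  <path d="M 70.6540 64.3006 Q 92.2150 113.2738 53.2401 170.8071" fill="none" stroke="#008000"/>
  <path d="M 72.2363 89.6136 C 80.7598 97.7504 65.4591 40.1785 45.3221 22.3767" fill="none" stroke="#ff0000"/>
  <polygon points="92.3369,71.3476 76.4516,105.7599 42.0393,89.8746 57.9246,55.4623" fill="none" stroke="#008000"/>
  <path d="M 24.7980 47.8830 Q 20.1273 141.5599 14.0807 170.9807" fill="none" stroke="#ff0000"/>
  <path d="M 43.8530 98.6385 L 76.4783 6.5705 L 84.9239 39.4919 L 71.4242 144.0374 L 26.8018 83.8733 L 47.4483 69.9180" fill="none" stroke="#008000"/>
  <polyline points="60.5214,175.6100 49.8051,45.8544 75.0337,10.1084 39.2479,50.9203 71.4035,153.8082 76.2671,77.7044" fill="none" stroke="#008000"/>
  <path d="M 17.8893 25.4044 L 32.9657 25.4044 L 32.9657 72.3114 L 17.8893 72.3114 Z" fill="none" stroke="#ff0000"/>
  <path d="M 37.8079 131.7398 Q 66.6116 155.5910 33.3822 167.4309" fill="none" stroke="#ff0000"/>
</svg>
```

; LightBurn 1.4.05
; GRBL device profile, absolute coords
G21
G90
G0 X70.6540 Y121.1033
M3 S149
G1 X76.1594 Y104.5411 F2712
G1 X78.3018 Y87.5034
G1 X77.0810 Y69.9901
G1 X72.4972 Y52.0012
G1 X64.5502 Y33.5368
G1 X53.2401 Y14.5968
M5
G0 X72.2363 Y95.7903
M3 S511
G1 X74.6006 Y96.7093 F1849
G1 X73.5217 Y105.6498
G1 X69.5269 Y119.6818
G1 X63.1437 Y135.8753
G1 X54.8997 Y151.3005
G1 X45.3221 Y163.0272
M5
G0 X92.3369 Y114.0563
M3 S149
G1 X76.4516 Y79.6440 F2712
G1 X42.0393 Y95.5293
G1 X57.9246 Y129.9416
G1 X92.3369 Y114.0563
M5
G0 X24.7980 Y137.5209
M3 S511
G1 X23.2029 Y108.0802 F1849
G1 X21.5313 Y82.2092
G1 X19.7833 Y59.9080
G1 X17.9589 Y41.1766
G1 X16.0580 Y26.0150
G1 X14.0807 Y14.4232
M5
G0 X43.8530 Y86.7654
M3 S149
G1 X76.4783 Y178.8334 F2712
G1 X84.9239 Y145.9120
G1 X71.4242 Y41.3665
G1 X26.8018 Y101.5306
G1 X47.4483 Y115.4859
M5
G0 X60.5214 Y9.7939
M3 S149
G1 X49.8051 Y139.5495 F2712
G1 X75.0337 Y175.2955
G1 X39.2479 Y134.4836
G1 X71.4035 Y31.5957
G1 X76.2671 Y107.6995
M5
G0 X17.8893 Y159.9995
M3 S511
G1 X32.9657 Y159.9995 F1849
G1 X32.9657 Y113.0925
G1 X17.8893 Y113.0925
G1 X17.8893 Y159.9995
M5
G0 X37.8079 Y53.6641
M3 S511
G1 X45.6860 Y46.0473 F1849
G1 X50.1178 Y39.0979
G1 X51.1033 Y32.8157
G1 X48.6426 Y27.2009
G1 X42.7355 Y22.2533
G1 X33.3822 Y17.9730
M5
G0 X0.0000 Y0.0000

1 u = 1 mm; y_m = 185.4039 − y.

[1] `<path>` quadratic bezier, #008000→engrave S149 F2712: (70.6540,121.1033) → (76.1594,104.5411) → (78.3018,87.5034) → (77.0810,69.9901) → (72.4972,52.0012) → (64.5502,33.5368) → (53.2401,14.5968)

[2] `<path>` cubic bezier, #ff0000→score S511 F1849: (72.2363,95.7903) → (74.6006,96.7093) → (73.5217,105.6498) → (69.5269,119.6818) → (63.1437,135.8753) → (54.8997,151.3005) → (45.3221,163.0272)

[3] `<polygon>` regular polygon, #008000→engrave S149 F2712: (92.3369,114.0563) → (76.4516,79.6440) → (42.0393,95.5293) → (57.9246,129.9416) → (92.3369,114.0563) (closed)

[4] `<path>` quadratic bezier, #ff0000→score S511 F1849: (24.7980,137.5209) → (23.2029,108.0802) → (21.5313,82.2092) → (19.7833,59.9080) → (17.9589,41.1766) → (16.0580,26.0150) → (14.0807,14.4232)

[5] `<path>` open polyline, #008000→engrave S149 F2712: (43.8530,86.7654) → (76.4783,178.8334) → (84.9239,145.9120) → (71.4242,41.3665) → (26.8018,101.5306) → (47.4483,115.4859)

[6] `<polyline>` open polyline, #008000→engrave S149 F2712: (60.5214,9.7939) → (49.8051,139.5495) → (75.0337,175.2955) → (39.2479,134.4836) → (71.4035,31.5957) → (76.2671,107.6995)

[7] `<path>` rectangle, #ff0000→score S511 F1849: (17.8893,159.9995) → (32.9657,159.9995) → (32.9657,113.0925) → (17.8893,113.0925) → (17.8893,159.9995) (closed)

[8] `<path>` quadratic bezier, #ff0000→score S511 F1849: (37.8079,53.6641) → (45.6860,46.0473) → (50.1178,39.0979) → (51.1033,32.8157) → (48.6426,27.2009) → (42.7355,22.2533) → (33.3822,17.9730)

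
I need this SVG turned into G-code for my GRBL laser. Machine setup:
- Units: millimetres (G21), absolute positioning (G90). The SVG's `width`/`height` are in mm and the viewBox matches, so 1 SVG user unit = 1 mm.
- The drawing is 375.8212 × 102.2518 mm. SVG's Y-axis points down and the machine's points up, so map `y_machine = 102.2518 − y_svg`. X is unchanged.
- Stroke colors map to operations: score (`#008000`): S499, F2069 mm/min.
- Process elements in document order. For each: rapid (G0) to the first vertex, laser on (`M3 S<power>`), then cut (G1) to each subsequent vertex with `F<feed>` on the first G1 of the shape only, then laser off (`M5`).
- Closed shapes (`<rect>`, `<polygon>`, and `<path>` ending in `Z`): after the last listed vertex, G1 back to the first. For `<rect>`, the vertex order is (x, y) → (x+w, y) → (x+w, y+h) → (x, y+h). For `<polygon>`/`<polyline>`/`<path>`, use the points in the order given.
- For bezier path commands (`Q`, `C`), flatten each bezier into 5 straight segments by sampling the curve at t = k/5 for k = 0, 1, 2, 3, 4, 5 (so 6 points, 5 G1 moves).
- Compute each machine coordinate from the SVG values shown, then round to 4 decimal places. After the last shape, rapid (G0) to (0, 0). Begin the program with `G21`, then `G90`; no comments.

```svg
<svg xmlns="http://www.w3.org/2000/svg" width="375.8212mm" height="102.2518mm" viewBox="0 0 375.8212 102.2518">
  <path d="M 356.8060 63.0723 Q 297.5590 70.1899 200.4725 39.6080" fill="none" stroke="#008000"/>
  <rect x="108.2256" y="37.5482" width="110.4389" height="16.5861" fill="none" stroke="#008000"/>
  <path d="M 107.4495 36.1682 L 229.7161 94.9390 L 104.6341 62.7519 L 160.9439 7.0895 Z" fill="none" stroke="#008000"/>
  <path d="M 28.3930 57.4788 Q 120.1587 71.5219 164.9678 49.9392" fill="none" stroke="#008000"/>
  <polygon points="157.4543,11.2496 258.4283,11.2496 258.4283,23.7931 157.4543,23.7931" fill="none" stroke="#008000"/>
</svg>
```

viewBox `0 0 375.8212 102.2518` with mm width/height → 1 unit = 1 mm. Flip: y_m = 102.2518 − y_svg.

**Shape 1** — `<path>` quadratic bezier, stroke `#008000` → score (S499, F2069). Control points (SVG): P0=(356.8060,63.0723), P1=(297.5590,70.1899), P2=(200.4725,39.6080); sampled at t=k/5. Machine vertices: (356.8060,39.1795) → (331.5936,37.8404) → (303.3541,39.5173) → (272.0874,44.2102) → (237.7935,51.9190) → (200.4725,62.6438). Open path.

**Shape 2** — `<rect>` rectangle, stroke `#008000` → score (S499, F2069). Machine vertices: (108.2256,64.7036) → (218.6645,64.7036) → (218.6645,48.1175) → (108.2256,48.1175) → (108.2256,64.7036). Closed: final G1 returns to the first vertex.

**Shape 3** — `<path>` closed polygon, stroke `#008000` → score (S499, F2069). Machine vertices: (107.4495,66.0836) → (229.7161,7.3128) → (104.6341,39.4999) → (160.9439,95.1623) → (107.4495,66.0836). Closed: final G1 returns to the first vertex.

**Shape 4** — `<path>` quadratic bezier, stroke `#008000` → score (S499, F2069). Control points (SVG): P0=(28.3930,57.4788), P1=(120.1587,71.5219), P2=(164.9678,49.9392); sampled at t=k/5. Machine vertices: (28.3930,44.7730) → (63.2210,40.5808) → (94.2925,39.2386) → (121.6075,40.7466) → (145.1659,45.1046) → (164.9678,52.3126). Open path.

**Shape 5** — `<polygon>` rectangle, stroke `#008000` → score (S499, F2069). Machine vertices: (157.4543,91.0022) → (258.4283,91.0022) → (258.4283,78.4587) → (157.4543,78.4587) → (157.4543,91.0022). Closed: final G1 returns to the first vertex.

G21
G90
G0 X356.8060 Y39.1795
M3 S499
G1 X331.5936 Y37.8404 F2069
G1 X303.3541 Y39.5173
G1 X272.0874 Y44.2102
G1 X237.7935 Y51.9190
G1 X200.4725 Y62.6438
M5
G0 X108.2256 Y64.7036
M3 S499
G1 X218.6645 Y64.7036 F2069
G1 X218.6645 Y48.1175
G1 X108.2256 Y48.1175
G1 X108.2256 Y64.7036
M5
G0 X107.4495 Y66.0836
M3 S499
G1 X229.7161 Y7.3128 F2069
G1 X104.6341 Y39.4999
G1 X160.9439 Y95.1623
G1 X107.4495 Y66.0836
M5
G0 X28.3930 Y44.7730
M3 S499
G1 X63.2210 Y40.5808 F2069
G1 X94.2925 Y39.2386
G1 X121.6075 Y40.7466
G1 X145.1659 Y45.1046
G1 X164.9678 Y52.3126
M5
G0 X157.4543 Y91.0022
M3 S499
G1 X258.4283 Y91.0022 F2069
G1 X258.4283 Y78.4587
G1 X157.4543 Y78.4587
G1 X157.4543 Y91.0022
M5
G0 X0.0000 Y0.0000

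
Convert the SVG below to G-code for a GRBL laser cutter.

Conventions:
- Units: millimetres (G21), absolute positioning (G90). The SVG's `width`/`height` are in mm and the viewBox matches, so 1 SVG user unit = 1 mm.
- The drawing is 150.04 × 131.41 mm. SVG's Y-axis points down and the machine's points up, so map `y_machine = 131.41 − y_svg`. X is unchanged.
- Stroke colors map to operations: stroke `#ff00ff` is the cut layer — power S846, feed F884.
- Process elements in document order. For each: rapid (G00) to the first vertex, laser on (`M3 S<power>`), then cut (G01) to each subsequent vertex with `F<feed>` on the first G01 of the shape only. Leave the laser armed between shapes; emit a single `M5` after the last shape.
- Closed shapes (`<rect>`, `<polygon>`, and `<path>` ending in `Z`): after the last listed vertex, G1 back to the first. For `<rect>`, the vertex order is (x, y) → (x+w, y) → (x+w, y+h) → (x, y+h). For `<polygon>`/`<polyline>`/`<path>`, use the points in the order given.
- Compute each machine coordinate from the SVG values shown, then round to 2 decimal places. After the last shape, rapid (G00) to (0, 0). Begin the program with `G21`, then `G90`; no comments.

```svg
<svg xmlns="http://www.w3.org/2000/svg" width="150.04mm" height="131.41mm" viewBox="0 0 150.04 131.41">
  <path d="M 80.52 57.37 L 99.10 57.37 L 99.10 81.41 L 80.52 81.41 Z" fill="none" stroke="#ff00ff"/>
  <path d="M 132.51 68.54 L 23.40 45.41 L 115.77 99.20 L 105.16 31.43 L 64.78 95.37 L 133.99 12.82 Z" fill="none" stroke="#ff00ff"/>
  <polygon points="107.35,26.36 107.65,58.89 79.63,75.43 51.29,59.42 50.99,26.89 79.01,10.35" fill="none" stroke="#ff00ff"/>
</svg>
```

G21
G90
G00 X80.52 Y74.04
M3 S846
G01 X99.10 Y74.04 F884
G01 X99.10 Y50.00
G01 X80.52 Y50.00
G01 X80.52 Y74.04
G00 X132.51 Y62.87
M3 S846
G01 X23.40 Y86.00 F884
G01 X115.77 Y32.21
G01 X105.16 Y99.98
G01 X64.78 Y36.04
G01 X133.99 Y118.59
G01 X132.51 Y62.87
G00 X107.35 Y105.05
M3 S846
G01 X107.65 Y72.52 F884
G01 X79.63 Y55.98
G01 X51.29 Y71.99
G01 X50.99 Y104.52
G01 X79.01 Y121.06
G01 X107.35 Y105.05
M5
G00 X0.00 Y0.00

viewBox `0 0 150.04 131.41` with mm width/height → 1 unit = 1 mm. Flip: y_m = 131.41 − y_svg.

**Shape 1** — `<path>` rectangle, stroke `#ff00ff` → cut (S846, F884). Machine vertices: (80.52,74.04) → (99.10,74.04) → (99.10,50.00) → (80.52,50.00) → (80.52,74.04). Closed: final G1 returns to the first vertex.

**Shape 2** — `<path>` closed polygon, stroke `#ff00ff` → cut (S846, F884). Machine vertices: (132.51,62.87) → (23.40,86.00) → (115.77,32.21) → (105.16,99.98) → (64.78,36.04) → (133.99,118.59) → (132.51,62.87). Closed: final G1 returns to the first vertex.

**Shape 3** — `<polygon>` regular polygon, stroke `#ff00ff` → cut (S846, F884). Machine vertices: (107.35,105.05) → (107.65,72.52) → (79.63,55.98) → (51.29,71.99) → (50.99,104.52) → (79.01,121.06) → (107.35,105.05). Closed: final G1 returns to the first vertex.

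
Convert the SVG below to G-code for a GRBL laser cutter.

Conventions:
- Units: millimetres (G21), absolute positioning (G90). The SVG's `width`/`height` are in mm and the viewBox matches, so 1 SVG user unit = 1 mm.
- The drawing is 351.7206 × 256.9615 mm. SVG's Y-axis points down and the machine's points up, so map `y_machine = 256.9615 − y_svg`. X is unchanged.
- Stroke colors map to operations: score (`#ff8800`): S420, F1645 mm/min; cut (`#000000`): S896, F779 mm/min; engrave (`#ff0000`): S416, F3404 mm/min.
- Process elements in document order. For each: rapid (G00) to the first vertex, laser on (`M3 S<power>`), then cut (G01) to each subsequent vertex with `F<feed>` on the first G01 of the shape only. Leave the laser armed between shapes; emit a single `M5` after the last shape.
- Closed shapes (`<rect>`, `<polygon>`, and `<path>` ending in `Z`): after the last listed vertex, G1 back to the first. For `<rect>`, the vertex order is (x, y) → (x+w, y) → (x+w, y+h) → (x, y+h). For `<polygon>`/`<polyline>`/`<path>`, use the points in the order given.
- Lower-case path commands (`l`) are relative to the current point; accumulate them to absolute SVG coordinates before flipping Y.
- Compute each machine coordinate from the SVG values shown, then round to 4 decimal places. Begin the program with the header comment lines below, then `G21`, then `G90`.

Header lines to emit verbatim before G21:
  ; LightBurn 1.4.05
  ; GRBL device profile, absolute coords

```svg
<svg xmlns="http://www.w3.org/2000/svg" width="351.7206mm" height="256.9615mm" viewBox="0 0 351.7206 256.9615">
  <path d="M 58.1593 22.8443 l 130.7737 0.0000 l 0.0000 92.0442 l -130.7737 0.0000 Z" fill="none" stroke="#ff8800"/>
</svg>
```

Since the viewBox matches the mm dimensions, user units are millimetres directly. The only transform is the Y-flip y_m = 256.9615 − y_svg.

Shape 1 is a rectangle drawn with `<path>`. Its stroke #ff8800 means score at S420, F1645. After flipping Y the toolpath is (58.1593,234.1172) → (188.9330,234.1172) → (188.9330,142.0730) → (58.1593,142.0730) → (58.1593,234.1172), returning to the start.

; LightBurn 1.4.05
; GRBL device profile, absolute coords
G21
G90
G00 X58.1593 Y234.1172
M3 S420
G01 X188.9330 Y234.1172 F1645
G01 X188.9330 Y142.0730
G01 X58.1593 Y142.0730
G01 X58.1593 Y234.1172
M5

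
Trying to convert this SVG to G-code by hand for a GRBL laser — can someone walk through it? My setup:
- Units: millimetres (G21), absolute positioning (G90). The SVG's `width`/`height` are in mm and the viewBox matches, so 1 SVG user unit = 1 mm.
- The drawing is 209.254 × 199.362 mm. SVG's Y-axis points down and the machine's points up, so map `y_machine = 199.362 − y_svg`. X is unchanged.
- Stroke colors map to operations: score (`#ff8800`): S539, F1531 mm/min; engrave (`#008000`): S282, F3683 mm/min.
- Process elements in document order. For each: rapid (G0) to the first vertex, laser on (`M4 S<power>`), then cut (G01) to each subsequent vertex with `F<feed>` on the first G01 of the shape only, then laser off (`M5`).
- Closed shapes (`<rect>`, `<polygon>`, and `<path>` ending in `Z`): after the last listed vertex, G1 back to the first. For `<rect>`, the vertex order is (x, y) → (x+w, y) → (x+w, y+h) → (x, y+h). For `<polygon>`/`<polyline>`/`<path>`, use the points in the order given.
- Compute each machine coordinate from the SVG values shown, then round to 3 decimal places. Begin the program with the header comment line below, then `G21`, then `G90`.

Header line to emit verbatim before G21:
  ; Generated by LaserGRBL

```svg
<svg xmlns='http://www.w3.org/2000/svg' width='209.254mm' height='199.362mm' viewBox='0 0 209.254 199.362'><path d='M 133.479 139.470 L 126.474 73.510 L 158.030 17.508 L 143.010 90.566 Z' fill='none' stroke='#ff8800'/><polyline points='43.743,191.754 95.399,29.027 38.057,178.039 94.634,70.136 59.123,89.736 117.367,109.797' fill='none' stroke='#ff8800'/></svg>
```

Since the viewBox matches the mm dimensions, user units are millimetres directly. The only transform is the Y-flip y_m = 199.362 − y_svg.

Shape 1 is a closed polygon drawn with `<path>`. Its stroke #ff8800 means score at S539, F1531. After flipping Y the toolpath is (133.479,59.892) → (126.474,125.852) → (158.030,181.854) → (143.010,108.796) → (133.479,59.892), returning to the start.

Shape 2 is a open polyline drawn with `<polyline>`. Its stroke #ff8800 means score at S539, F1531. After flipping Y the toolpath is (43.743,7.608) → (95.399,170.335) → (38.057,21.323) → (94.634,129.226) → (59.123,109.626) → (117.367,89.565).

; Generated by LaserGRBL
G21
G90
G0 X133.479 Y59.892
M4 S539
G01 X126.474 Y125.852 F1531
G01 X158.030 Y181.854
G01 X143.010 Y108.796
G01 X133.479 Y59.892
M5
G0 X43.743 Y7.608
M4 S539
G01 X95.399 Y170.335 F1531
G01 X38.057 Y21.323
G01 X94.634 Y129.226
G01 X59.123 Y109.626
G01 X117.367 Y89.565
M5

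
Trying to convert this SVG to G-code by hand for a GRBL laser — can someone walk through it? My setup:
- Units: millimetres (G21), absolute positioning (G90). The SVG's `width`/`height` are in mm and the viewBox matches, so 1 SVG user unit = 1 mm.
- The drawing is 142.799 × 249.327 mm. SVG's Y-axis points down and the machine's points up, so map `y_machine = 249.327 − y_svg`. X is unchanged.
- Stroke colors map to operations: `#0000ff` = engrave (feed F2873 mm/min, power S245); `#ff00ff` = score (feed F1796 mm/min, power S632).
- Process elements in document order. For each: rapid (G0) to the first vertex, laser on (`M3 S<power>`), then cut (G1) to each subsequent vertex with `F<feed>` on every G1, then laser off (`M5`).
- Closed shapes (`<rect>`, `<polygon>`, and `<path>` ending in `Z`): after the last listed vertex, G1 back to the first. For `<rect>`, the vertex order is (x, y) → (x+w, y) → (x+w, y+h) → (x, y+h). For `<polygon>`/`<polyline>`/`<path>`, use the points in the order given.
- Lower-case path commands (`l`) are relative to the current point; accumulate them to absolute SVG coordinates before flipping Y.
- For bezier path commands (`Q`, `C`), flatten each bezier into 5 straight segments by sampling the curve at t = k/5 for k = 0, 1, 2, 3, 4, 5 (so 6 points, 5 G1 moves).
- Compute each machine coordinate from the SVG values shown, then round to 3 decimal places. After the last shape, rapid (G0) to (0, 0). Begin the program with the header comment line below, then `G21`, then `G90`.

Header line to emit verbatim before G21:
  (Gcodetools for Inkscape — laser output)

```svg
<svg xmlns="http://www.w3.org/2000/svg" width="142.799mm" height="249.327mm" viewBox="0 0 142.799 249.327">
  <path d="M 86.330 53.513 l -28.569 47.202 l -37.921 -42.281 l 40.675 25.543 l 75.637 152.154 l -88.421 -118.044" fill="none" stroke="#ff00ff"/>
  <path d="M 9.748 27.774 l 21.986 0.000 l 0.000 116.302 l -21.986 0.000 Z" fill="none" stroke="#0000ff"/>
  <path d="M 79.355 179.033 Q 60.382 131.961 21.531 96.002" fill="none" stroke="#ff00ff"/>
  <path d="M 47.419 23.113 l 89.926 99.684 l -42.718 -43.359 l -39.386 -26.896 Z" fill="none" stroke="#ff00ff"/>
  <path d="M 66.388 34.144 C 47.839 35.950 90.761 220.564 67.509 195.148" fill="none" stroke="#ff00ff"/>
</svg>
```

Since the viewBox matches the mm dimensions, user units are millimetres directly. The only transform is the Y-flip y_m = 249.327 − y_svg.

Shape 1 is a open polyline drawn with `<path>`. Its stroke #ff00ff means score at S632, F1796. After flipping Y the toolpath is (86.330,195.814) → (57.761,148.612) → (19.840,190.893) → (60.515,165.350) → (136.152,13.196) → (47.731,131.240).

Shape 2 is a rectangle drawn with `<path>`. Its stroke #0000ff means engrave at S245, F2873. After flipping Y the toolpath is (9.748,221.553) → (31.734,221.553) → (31.734,105.251) → (9.748,105.251) → (9.748,221.553), returning to the start.

Shape 3 is a quadratic bezier drawn with `<path>`. Its stroke #ff00ff means score at S632, F1796. After flipping Y the toolpath is (79.355,70.294) → (70.971,88.678) → (60.996,106.174) → (49.431,122.780) → (36.276,138.497) → (21.531,153.325).

Shape 4 is a closed polygon drawn with `<path>`. Its stroke #ff00ff means score at S632, F1796. After flipping Y the toolpath is (47.419,226.214) → (137.345,126.530) → (94.627,169.889) → (55.241,196.785) → (47.419,226.214), returning to the start.

Shape 5 is a cubic bezier drawn with `<path>`. Its stroke #ff00ff means score at S632, F1796. After flipping Y the toolpath is (66.388,215.183) → (61.614,195.305) → (65.466,150.410) → (71.817,99.353) → (74.540,60.990) → (67.509,54.179).

(Gcodetools for Inkscape — laser output)
G21
G90
G0 X86.330 Y195.814
M3 S632
G1 X57.761 Y148.612 F1796
G1 X19.840 Y190.893 F1796
G1 X60.515 Y165.350 F1796
G1 X136.152 Y13.196 F1796
G1 X47.731 Y131.240 F1796
M5
G0 X9.748 Y221.553
M3 S245
G1 X31.734 Y221.553 F2873
G1 X31.734 Y105.251 F2873
G1 X9.748 Y105.251 F2873
G1 X9.748 Y221.553 F2873
M5
G0 X79.355 Y70.294
M3 S632
G1 X70.971 Y88.678 F1796
G1 X60.996 Y106.174 F1796
G1 X49.431 Y122.780 F1796
G1 X36.276 Y138.497 F1796
G1 X21.531 Y153.325 F1796
M5
G0 X47.419 Y226.214
M3 S632
G1 X137.345 Y126.530 F1796
G1 X94.627 Y169.889 F1796
G1 X55.241 Y196.785 F1796
G1 X47.419 Y226.214 F1796
M5
G0 X66.388 Y215.183
M3 S632
G1 X61.614 Y195.305 F1796
G1 X65.466 Y150.410 F1796
G1 X71.817 Y99.353 F1796
G1 X74.540 Y60.990 F1796
G1 X67.509 Y54.179 F1796
M5
G0 X0.000 Y0.000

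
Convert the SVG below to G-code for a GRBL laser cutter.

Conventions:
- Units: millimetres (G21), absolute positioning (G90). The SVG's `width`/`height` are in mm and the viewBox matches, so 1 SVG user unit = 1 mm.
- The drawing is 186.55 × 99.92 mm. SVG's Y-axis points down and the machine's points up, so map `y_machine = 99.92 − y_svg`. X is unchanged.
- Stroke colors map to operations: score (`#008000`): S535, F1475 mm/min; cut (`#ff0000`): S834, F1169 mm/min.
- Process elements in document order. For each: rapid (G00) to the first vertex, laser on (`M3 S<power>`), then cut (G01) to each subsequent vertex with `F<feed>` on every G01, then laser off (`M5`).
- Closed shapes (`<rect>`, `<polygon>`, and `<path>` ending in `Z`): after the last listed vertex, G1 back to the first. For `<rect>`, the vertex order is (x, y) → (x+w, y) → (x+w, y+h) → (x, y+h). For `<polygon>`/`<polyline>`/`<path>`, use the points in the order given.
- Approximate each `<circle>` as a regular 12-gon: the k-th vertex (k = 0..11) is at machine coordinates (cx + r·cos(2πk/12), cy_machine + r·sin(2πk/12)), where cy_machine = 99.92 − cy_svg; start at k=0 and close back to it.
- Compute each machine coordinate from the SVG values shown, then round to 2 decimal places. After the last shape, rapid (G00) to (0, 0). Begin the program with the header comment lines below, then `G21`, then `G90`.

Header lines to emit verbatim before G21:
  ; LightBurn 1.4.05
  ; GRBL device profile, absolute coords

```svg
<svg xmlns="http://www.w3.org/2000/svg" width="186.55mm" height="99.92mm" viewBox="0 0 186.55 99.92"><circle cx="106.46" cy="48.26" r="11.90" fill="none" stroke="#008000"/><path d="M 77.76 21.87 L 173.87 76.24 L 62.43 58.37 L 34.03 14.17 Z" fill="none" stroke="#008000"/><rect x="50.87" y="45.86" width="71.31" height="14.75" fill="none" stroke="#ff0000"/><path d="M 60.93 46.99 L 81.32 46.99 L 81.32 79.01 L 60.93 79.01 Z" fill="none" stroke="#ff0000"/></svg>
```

viewBox `0 0 186.55 99.92` with mm width/height → 1 unit = 1 mm. Flip: y_m = 99.92 − y_svg.

**Shape 1** — `<circle>` circle, stroke `#008000` → score (S535, F1475). Machine vertices: (118.36,51.66) → (116.77,57.61) → (112.41,61.97) → (106.46,63.56) → (100.51,61.97) → (96.15,57.61) → (94.56,51.66) → (96.15,45.71) → (100.51,41.35) → (106.46,39.76) → (112.41,41.35) → (116.77,45.71) → (118.36,51.66). Closed: final G1 returns to the first vertex.

**Shape 2** — `<path>` closed polygon, stroke `#008000` → score (S535, F1475). Machine vertices: (77.76,78.05) → (173.87,23.68) → (62.43,41.55) → (34.03,85.75) → (77.76,78.05). Closed: final G1 returns to the first vertex.

**Shape 3** — `<rect>` rectangle, stroke `#ff0000` → cut (S834, F1169). Machine vertices: (50.87,54.06) → (122.18,54.06) → (122.18,39.31) → (50.87,39.31) → (50.87,54.06). Closed: final G1 returns to the first vertex.

**Shape 4** — `<path>` rectangle, stroke `#ff0000` → cut (S834, F1169). Machine vertices: (60.93,52.93) → (81.32,52.93) → (81.32,20.91) → (60.93,20.91) → (60.93,52.93). Closed: final G1 returns to the first vertex.

; LightBurn 1.4.05
; GRBL device profile, absolute coords
G21
G90
G00 X118.36 Y51.66
M3 S535
G01 X116.77 Y57.61 F1475
G01 X112.41 Y61.97 F1475
G01 X106.46 Y63.56 F1475
G01 X100.51 Y61.97 F1475
G01 X96.15 Y57.61 F1475
G01 X94.56 Y51.66 F1475
G01 X96.15 Y45.71 F1475
G01 X100.51 Y41.35 F1475
G01 X106.46 Y39.76 F1475
G01 X112.41 Y41.35 F1475
G01 X116.77 Y45.71 F1475
G01 X118.36 Y51.66 F1475
M5
G00 X77.76 Y78.05
M3 S535
G01 X173.87 Y23.68 F1475
G01 X62.43 Y41.55 F1475
G01 X34.03 Y85.75 F1475
G01 X77.76 Y78.05 F1475
M5
G00 X50.87 Y54.06
M3 S834
G01 X122.18 Y54.06 F1169
G01 X122.18 Y39.31 F1169
G01 X50.87 Y39.31 F1169
G01 X50.87 Y54.06 F1169
M5
G00 X60.93 Y52.93
M3 S834
G01 X81.32 Y52.93 F1169
G01 X81.32 Y20.91 F1169
G01 X60.93 Y20.91 F1169
G01 X60.93 Y52.93 F1169
M5
G00 X0.00 Y0.00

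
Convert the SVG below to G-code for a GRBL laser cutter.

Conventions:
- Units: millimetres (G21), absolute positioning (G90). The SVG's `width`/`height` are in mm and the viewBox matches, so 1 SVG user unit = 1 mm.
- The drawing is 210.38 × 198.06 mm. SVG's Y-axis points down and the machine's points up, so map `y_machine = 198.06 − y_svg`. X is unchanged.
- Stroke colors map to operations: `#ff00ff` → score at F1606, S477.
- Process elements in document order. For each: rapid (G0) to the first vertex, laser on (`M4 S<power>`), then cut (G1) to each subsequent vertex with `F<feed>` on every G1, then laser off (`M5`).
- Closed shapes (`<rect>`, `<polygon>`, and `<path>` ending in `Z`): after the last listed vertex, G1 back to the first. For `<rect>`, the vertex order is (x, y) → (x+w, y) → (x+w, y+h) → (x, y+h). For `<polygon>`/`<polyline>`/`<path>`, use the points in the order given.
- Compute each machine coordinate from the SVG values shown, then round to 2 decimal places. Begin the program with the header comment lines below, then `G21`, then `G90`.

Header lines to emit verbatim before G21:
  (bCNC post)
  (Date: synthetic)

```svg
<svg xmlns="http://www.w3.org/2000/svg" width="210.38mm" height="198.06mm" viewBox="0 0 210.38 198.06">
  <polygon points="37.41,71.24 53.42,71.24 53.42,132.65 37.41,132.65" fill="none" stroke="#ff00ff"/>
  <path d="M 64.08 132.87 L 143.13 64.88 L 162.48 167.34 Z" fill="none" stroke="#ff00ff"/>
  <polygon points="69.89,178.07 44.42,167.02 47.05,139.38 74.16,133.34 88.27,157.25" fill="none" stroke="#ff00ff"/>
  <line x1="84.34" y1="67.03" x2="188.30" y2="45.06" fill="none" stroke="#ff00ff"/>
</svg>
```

(bCNC post)
(Date: synthetic)
G21
G90
G0 X37.41 Y126.82
M4 S477
G1 X53.42 Y126.82 F1606
G1 X53.42 Y65.41 F1606
G1 X37.41 Y65.41 F1606
G1 X37.41 Y126.82 F1606
M5
G0 X64.08 Y65.19
M4 S477
G1 X143.13 Y133.18 F1606
G1 X162.48 Y30.72 F1606
G1 X64.08 Y65.19 F1606
M5
G0 X69.89 Y19.99
M4 S477
G1 X44.42 Y31.04 F1606
G1 X47.05 Y58.68 F1606
G1 X74.16 Y64.72 F1606
G1 X88.27 Y40.81 F1606
G1 X69.89 Y19.99 F1606
M5
G0 X84.34 Y131.03
M4 S477
G1 X188.30 Y153.00 F1606
M5

viewBox `0 0 210.38 198.06` with mm width/height → 1 unit = 1 mm. Flip: y_m = 198.06 − y_svg.

**Shape 1** — `<polygon>` rectangle, stroke `#ff00ff` → score (S477, F1606). Machine vertices: (37.41,126.82) → (53.42,126.82) → (53.42,65.41) → (37.41,65.41) → (37.41,126.82). Closed: final G1 returns to the first vertex.

**Shape 2** — `<path>` regular polygon, stroke `#ff00ff` → score (S477, F1606). Machine vertices: (64.08,65.19) → (143.13,133.18) → (162.48,30.72) → (64.08,65.19). Closed: final G1 returns to the first vertex.

**Shape 3** — `<polygon>` regular polygon, stroke `#ff00ff` → score (S477, F1606). Machine vertices: (69.89,19.99) → (44.42,31.04) → (47.05,58.68) → (74.16,64.72) → (88.27,40.81) → (69.89,19.99). Closed: final G1 returns to the first vertex.

**Shape 4** — `<line>` line segment, stroke `#ff00ff` → score (S477, F1606). Machine vertices: (84.34,131.03) → (188.30,153.00). Open path.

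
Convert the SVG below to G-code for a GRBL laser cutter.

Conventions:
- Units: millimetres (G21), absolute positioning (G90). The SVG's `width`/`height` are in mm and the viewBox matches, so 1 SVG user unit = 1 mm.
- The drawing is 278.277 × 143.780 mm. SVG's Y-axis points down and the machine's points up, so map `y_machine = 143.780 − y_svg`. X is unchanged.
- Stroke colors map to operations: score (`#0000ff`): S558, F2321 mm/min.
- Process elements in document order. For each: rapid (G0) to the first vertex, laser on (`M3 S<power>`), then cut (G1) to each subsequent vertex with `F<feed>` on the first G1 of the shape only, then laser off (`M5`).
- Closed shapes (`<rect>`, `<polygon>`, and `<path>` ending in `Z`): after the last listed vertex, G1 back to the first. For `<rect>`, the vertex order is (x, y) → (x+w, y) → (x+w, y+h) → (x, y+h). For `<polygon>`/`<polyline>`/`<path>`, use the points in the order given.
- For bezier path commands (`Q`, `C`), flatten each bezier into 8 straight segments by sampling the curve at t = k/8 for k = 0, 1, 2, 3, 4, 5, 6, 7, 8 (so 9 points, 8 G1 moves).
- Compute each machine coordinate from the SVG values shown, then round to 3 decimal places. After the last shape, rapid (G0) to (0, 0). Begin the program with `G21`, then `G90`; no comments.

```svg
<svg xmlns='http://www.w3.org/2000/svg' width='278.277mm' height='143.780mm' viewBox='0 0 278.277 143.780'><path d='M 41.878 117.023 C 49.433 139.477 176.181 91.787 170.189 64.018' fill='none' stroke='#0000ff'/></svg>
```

G21
G90
G0 X41.878 Y26.757
M3 S558
G1 X49.806 Y21.449 F2321
G1 X65.956 Y21.661
G1 X87.376 Y26.339
G1 X111.114 Y34.426
G1 X134.216 Y44.867
G1 X153.731 Y56.607
G1 X166.706 Y68.591
G1 X170.189 Y79.762
M5
G0 X0.000 Y0.000

viewBox `0 0 278.277 143.780` with mm width/height → 1 unit = 1 mm. Flip: y_m = 143.780 − y_svg.

**Shape 1** — `<path>` cubic bezier, stroke `#0000ff` → score (S558, F2321). Control points (SVG): P0=(41.878,117.023), P1=(49.433,139.477), P2=(176.181,91.787), P3=(170.189,64.018); sampled at t=k/8. Machine vertices: (41.878,26.757) → (49.806,21.449) → (65.956,21.661) → (87.376,26.339) → (111.114,34.426) → (134.216,44.867) → (153.731,56.607) → (166.706,68.591) → (170.189,79.762). Open path.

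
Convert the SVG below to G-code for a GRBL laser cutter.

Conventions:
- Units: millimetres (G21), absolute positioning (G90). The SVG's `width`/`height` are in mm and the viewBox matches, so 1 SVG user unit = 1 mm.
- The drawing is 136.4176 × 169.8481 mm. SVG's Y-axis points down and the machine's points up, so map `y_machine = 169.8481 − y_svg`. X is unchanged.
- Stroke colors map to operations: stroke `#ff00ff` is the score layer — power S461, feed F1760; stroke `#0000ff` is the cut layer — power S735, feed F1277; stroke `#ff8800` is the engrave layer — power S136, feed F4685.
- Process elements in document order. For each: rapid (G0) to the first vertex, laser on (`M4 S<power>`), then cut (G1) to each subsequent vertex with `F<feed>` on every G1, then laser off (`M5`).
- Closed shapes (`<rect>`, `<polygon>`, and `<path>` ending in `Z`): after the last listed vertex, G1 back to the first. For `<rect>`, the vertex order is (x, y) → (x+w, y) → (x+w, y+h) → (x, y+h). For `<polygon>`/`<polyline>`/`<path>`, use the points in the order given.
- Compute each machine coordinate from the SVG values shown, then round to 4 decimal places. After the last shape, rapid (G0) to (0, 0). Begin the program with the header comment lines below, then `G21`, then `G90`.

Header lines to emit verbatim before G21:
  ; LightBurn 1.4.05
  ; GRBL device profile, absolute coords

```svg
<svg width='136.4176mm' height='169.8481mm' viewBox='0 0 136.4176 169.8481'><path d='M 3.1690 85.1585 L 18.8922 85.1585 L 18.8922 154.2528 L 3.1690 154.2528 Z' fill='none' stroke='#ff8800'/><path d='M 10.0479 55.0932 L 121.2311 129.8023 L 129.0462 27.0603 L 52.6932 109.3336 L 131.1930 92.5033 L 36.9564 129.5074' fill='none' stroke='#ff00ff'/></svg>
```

; LightBurn 1.4.05
; GRBL device profile, absolute coords
G21
G90
G0 X3.1690 Y84.6896
M4 S136
G1 X18.8922 Y84.6896 F4685
G1 X18.8922 Y15.5953 F4685
G1 X3.1690 Y15.5953 F4685
G1 X3.1690 Y84.6896 F4685
M5
G0 X10.0479 Y114.7549
M4 S461
G1 X121.2311 Y40.0458 F1760
G1 X129.0462 Y142.7878 F1760
G1 X52.6932 Y60.5145 F1760
G1 X131.1930 Y77.3448 F1760
G1 X36.9564 Y40.3407 F1760
M5
G0 X0.0000 Y0.0000

viewBox `0 0 136.4176 169.8481` with mm width/height → 1 unit = 1 mm. Flip: y_m = 169.8481 − y_svg.

**Shape 1** — `<path>` rectangle, stroke `#ff8800` → engrave (S136, F4685). Machine vertices: (3.1690,84.6896) → (18.8922,84.6896) → (18.8922,15.5953) → (3.1690,15.5953) → (3.1690,84.6896). Closed: final G1 returns to the first vertex.

**Shape 2** — `<path>` open polyline, stroke `#ff00ff` → score (S461, F1760). Machine vertices: (10.0479,114.7549) → (121.2311,40.0458) → (129.0462,142.7878) → (52.6932,60.5145) → (131.1930,77.3448) → (36.9564,40.3407). Open path.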